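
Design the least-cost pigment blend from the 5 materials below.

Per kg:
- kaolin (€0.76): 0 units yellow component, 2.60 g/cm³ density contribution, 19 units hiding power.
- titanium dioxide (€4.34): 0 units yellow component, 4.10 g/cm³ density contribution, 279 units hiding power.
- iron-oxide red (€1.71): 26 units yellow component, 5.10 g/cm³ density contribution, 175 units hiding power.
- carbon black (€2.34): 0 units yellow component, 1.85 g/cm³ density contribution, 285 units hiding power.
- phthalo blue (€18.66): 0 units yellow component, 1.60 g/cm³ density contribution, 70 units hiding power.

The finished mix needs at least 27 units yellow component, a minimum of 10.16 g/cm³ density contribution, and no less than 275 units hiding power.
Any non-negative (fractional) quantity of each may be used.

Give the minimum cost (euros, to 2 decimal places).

This is a linear program. Let x1 = kg of kaolin, x2 = kg of titanium dioxide, x3 = kg of iron-oxide red, x4 = kg of carbon black, x5 = kg of phthalo blue.
min 0.76x1 + 4.34x2 + 1.71x3 + 2.34x4 + 18.66x5 subject to:
  26x3 ≥ 27   (yellow component)
  2.6x1 + 4.1x2 + 5.1x3 + 1.85x4 + 1.6x5 ≥ 10.16   (density contribution)
  19x1 + 279x2 + 175x3 + 285x4 + 70x5 ≥ 275   (hiding power)
  x1, x2, x3, x4, x5 ≥ 0.
The minimum-cost mix takes nothing from titanium dioxide, carbon black, phthalo blue — only kaolin, iron-oxide red. There the density contribution and hiding power constraints are tight.
That vertex is x1 = 1.049, x3 = 1.458.
Hence cost = 0.76·1.049 + 1.71·1.458 = €3.2904.

€3.29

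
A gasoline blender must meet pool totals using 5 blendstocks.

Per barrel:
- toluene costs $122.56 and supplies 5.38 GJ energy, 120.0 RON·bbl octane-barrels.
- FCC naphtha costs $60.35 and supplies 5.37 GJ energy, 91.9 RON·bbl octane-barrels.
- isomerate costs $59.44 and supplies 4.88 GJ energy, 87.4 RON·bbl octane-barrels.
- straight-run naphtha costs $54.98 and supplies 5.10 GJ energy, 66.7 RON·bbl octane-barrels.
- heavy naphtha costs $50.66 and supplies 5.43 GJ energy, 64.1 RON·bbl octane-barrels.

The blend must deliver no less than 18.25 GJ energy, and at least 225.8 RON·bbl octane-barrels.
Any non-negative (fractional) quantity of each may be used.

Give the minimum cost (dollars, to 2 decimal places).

Let x1 = barrels of toluene, x2 = barrels of FCC naphtha, x3 = barrels of isomerate, x4 = barrels of straight-run naphtha, x5 = barrels of heavy naphtha.
Minimise 122.56x1 + 60.35x2 + 59.44x3 + 54.98x4 + 50.66x5 subject to:
  5.38x1 + 5.37x2 + 4.88x3 + 5.1x4 + 5.43x5 ≥ 18.25   (energy)
  120x1 + 91.9x2 + 87.4x3 + 66.7x4 + 64.1x5 ≥ 225.8   (octane-barrels)
  x1, x2, x3, x4, x5 ≥ 0.
The optimal basis is {FCC naphtha, heavy naphtha}; toluene, isomerate, straight-run naphtha drop out. The energy and octane-barrels requirements are met with equality.
So FCC naphtha = 0.36349 barrels, heavy naphtha = 3.0015 barrels.
Total cost: 60.35·0.36349 + 50.66·3.0015 = 173.9926.

$173.99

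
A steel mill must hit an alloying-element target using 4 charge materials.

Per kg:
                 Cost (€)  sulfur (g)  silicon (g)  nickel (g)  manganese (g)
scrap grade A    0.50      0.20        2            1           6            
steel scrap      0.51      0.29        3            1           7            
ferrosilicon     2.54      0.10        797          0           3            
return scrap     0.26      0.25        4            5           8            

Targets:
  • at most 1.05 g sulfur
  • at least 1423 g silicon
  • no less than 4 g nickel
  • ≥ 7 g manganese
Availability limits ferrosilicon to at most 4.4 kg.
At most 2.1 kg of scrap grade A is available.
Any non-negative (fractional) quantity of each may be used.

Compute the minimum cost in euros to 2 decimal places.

€4.73

Treat it as an LP. Let x1 = kg of scrap grade A, x2 = kg of steel scrap, x3 = kg of ferrosilicon, x4 = kg of return scrap.
Minimise 0.5x1 + 0.51x2 + 2.54x3 + 0.26x4 s.t.:
  0.2x1 + 0.29x2 + 0.1x3 + 0.25x4 ≤ 1.05   (sulfur)
  2x1 + 3x2 + 797x3 + 4x4 ≥ 1423   (silicon)
  1x1 + 1x2 + 5x4 ≥ 4   (nickel)
  6x1 + 7x2 + 3x3 + 8x4 ≥ 7   (manganese)
  x3 ≤ 4.4
  x1 ≤ 2.1
  x1, x2, x3, x4 ≥ 0.
The optimal basis is {ferrosilicon, return scrap}; scrap grade A, steel scrap drop out. The silicon and nickel requirements are met with equality.
Optimal quantities: ferrosilicon = 1.781 kg, return scrap = 0.8 kg.
Total cost: 2.54·1.781 + 0.26·0.8 = 4.7317.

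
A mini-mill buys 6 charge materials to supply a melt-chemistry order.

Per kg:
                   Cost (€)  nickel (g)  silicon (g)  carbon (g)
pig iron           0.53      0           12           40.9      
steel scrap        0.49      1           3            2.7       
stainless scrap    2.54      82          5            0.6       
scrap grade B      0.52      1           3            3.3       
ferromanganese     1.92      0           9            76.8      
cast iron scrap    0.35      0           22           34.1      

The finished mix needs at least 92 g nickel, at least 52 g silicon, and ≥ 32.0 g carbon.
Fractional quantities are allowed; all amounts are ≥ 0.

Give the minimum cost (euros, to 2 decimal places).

This is a linear program. Let x1 = kg of pig iron, x2 = kg of steel scrap, x3 = kg of stainless scrap, x4 = kg of scrap grade B, x5 = kg of ferromanganese, x6 = kg of cast iron scrap.
min 0.53x1 + 0.49x2 + 2.54x3 + 0.52x4 + 1.92x5 + 0.35x6 with:
  1x2 + 82x3 + 1x4 ≥ 92   (nickel)
  12x1 + 3x2 + 5x3 + 3x4 + 9x5 + 22x6 ≥ 52   (silicon)
  40.9x1 + 2.7x2 + 0.6x3 + 3.3x4 + 76.8x5 + 34.1x6 ≥ 32   (carbon)
  x1, x2, x3, x4, x5, x6 ≥ 0.
At the optimum only stainless scrap, cast iron scrap are positive (pig iron, steel scrap, scrap grade B, ferromanganese = 0). There the nickel and silicon constraints are tight.
So stainless scrap = 1.122 kg, cast iron scrap = 2.109 kg.
Cost = 2.54·1.122 + 0.35·2.109 = 3.5880.

€3.59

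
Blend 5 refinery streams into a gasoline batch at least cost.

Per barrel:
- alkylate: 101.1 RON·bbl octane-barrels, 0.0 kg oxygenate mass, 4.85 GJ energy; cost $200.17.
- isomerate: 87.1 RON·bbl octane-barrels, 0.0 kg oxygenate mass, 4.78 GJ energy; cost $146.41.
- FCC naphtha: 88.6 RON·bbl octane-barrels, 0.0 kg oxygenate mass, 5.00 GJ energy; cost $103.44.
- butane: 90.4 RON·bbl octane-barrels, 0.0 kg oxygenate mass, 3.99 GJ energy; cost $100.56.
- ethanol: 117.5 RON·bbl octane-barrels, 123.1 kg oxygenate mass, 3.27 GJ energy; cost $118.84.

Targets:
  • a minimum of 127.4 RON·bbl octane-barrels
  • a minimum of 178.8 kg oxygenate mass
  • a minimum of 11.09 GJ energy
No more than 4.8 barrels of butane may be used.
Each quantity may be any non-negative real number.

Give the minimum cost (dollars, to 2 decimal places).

This is a linear program. Let x1 = barrels of alkylate, x2 = barrels of isomerate, x3 = barrels of FCC naphtha, x4 = barrels of butane, x5 = barrels of ethanol.
Minimize 200.17x1 + 146.41x2 + 103.44x3 + 100.56x4 + 118.84x5 s.t.:
  101.1x1 + 87.1x2 + 88.6x3 + 90.4x4 + 117.5x5 ≥ 127.4   (octane-barrels)
  123.1x5 ≥ 178.8   (oxygenate mass)
  4.85x1 + 4.78x2 + 5x3 + 3.99x4 + 3.27x5 ≥ 11.09   (energy)
  x4 ≤ 4.8
  x1, x2, x3, x4, x5 ≥ 0.
The cheapest feasible vertex uses only FCC naphtha, ethanol; alkylate, isomerate, butane are not used. There the oxygenate mass and energy constraints are tight.
That vertex is x3 = 1.26808, x5 = 1.45248.
Total cost: 103.44·1.26808 + 118.84·1.45248 = 303.7829.

$303.78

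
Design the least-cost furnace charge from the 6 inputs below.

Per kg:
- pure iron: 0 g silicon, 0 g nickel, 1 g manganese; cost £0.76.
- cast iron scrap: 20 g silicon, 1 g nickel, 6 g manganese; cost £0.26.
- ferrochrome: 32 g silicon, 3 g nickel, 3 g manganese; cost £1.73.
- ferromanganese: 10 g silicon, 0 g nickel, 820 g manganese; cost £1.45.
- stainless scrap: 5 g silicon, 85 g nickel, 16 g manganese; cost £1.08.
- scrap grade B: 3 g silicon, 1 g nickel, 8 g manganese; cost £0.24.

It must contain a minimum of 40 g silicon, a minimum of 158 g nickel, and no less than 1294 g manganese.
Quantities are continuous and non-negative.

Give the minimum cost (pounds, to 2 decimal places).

This is a linear program. Let x1 = kg of pure iron, x2 = kg of cast iron scrap, x3 = kg of ferrochrome, x4 = kg of ferromanganese, x5 = kg of stainless scrap, x6 = kg of scrap grade B.
Minimize 0.76x1 + 0.26x2 + 1.73x3 + 1.45x4 + 1.08x5 + 0.24x6 subject to:
  20x2 + 32x3 + 10x4 + 5x5 + 3x6 ≥ 40   (silicon)
  1x2 + 3x3 + 85x5 + 1x6 ≥ 158   (nickel)
  1x1 + 6x2 + 3x3 + 820x4 + 16x5 + 8x6 ≥ 1294   (manganese)
  x1, x2, x3, x4, x5, x6 ≥ 0.
The minimum-cost mix takes nothing from pure iron, ferrochrome, scrap grade B — only cast iron scrap, ferromanganese, stainless scrap. The silicon, nickel, manganese requirements are met with equality.
So cast iron scrap = 0.7694 kg, ferromanganese = 1.536 kg, stainless scrap = 1.85 kg.
Cost = 0.26·0.7694 + 1.45·1.536 + 1.08·1.85 = 4.4252.

£4.43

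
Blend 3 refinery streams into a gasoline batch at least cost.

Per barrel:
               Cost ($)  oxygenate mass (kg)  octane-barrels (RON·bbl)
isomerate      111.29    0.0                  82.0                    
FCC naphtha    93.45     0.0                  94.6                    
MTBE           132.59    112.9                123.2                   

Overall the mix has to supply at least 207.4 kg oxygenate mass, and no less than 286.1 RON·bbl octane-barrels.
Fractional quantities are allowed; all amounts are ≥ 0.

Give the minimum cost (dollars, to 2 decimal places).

$302.62

Set it up as a linear program. Let x1 = barrels of isomerate, x2 = barrels of FCC naphtha, x3 = barrels of MTBE.
Minimise 111.29x1 + 93.45x2 + 132.59x3 subject to:
  112.9x3 ≥ 207.4   (oxygenate mass)
  82x1 + 94.6x2 + 123.2x3 ≥ 286.1   (octane-barrels)
  x1, x2, x3 ≥ 0.
At the optimum only FCC naphtha, MTBE are positive (isomerate = 0). The oxygenate mass and octane-barrels requirements are met with equality.
Optimal quantities: FCC naphtha = 0.6319 barrels, MTBE = 1.837 barrels.
Total cost: 93.45·0.6319 + 132.59·1.837 = 302.6189.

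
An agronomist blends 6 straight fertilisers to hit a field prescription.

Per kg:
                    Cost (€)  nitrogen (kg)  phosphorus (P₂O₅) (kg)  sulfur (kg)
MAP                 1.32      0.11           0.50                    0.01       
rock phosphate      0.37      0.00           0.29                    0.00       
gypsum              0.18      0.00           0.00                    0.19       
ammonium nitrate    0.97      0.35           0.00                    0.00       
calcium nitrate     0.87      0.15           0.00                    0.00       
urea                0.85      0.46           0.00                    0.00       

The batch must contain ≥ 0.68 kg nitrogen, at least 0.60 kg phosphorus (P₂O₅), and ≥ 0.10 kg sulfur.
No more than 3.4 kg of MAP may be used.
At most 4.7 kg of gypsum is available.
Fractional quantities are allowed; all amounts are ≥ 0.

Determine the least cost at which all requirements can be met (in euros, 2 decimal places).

This is a linear program. Let x1 = kg of MAP, x2 = kg of rock phosphate, x3 = kg of gypsum, x4 = kg of ammonium nitrate, x5 = kg of calcium nitrate, x6 = kg of urea.
Minimise 1.32x1 + 0.37x2 + 0.18x3 + 0.97x4 + 0.87x5 + 0.85x6 subject to:
  0.11x1 + 0.35x4 + 0.15x5 + 0.46x6 ≥ 0.68   (nitrogen)
  0.5x1 + 0.29x2 ≥ 0.6   (phosphorus (P₂O₅))
  0.01x1 + 0.19x3 ≥ 0.1   (sulfur)
  x1 ≤ 3.4
  x3 ≤ 4.7
  x1, x2, x3, x4, x5, x6 ≥ 0.
The optimal basis is {rock phosphate, gypsum, urea}; MAP, ammonium nitrate, calcium nitrate drop out. Binding constraints: nitrogen, phosphorus (P₂O₅), sulfur.
Solving gives x2 = 2.069, x3 = 0.5263, x6 = 1.478.
Objective = 0.37·2.069 + 0.18·0.5263 + 0.85·1.478 = 2.1166.

€2.12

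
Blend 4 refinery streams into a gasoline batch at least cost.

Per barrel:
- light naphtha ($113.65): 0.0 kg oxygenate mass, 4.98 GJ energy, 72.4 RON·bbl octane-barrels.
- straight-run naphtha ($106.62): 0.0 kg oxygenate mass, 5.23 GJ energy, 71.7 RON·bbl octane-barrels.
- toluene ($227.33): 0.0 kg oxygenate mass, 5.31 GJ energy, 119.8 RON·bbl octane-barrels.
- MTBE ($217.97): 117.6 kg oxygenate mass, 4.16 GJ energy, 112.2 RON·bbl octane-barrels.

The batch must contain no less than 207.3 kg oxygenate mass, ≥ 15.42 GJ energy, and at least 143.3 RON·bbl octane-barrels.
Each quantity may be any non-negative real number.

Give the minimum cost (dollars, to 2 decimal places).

Let x1 = barrels of light naphtha, x2 = barrels of straight-run naphtha, x3 = barrels of toluene, x4 = barrels of MTBE.
Minimize 113.65x1 + 106.62x2 + 227.33x3 + 217.97x4 with:
  117.6x4 ≥ 207.3   (oxygenate mass)
  4.98x1 + 5.23x2 + 5.31x3 + 4.16x4 ≥ 15.42   (energy)
  72.4x1 + 71.7x2 + 119.8x3 + 112.2x4 ≥ 143.3   (octane-barrels)
  x1, x2, x3, x4 ≥ 0.
The cheapest feasible vertex uses only straight-run naphtha, MTBE; light naphtha, toluene are not used. Binding constraints: oxygenate mass and energy.
Optimal quantities: straight-run naphtha = 1.54626 barrels, MTBE = 1.76276 barrels.
Total cost: 106.62·1.54626 + 217.97·1.76276 = 549.0910.

$549.09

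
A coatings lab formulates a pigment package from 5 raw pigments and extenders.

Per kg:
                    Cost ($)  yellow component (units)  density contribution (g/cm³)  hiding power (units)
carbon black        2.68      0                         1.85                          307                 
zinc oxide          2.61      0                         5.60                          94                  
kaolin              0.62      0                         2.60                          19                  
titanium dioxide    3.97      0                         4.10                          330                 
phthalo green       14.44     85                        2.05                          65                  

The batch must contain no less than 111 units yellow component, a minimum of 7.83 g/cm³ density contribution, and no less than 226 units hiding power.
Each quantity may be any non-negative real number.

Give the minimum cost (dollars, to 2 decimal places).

This is a linear program. Let x1 = kg of carbon black, x2 = kg of zinc oxide, x3 = kg of kaolin, x4 = kg of titanium dioxide, x5 = kg of phthalo green.
Minimize 2.68x1 + 2.61x2 + 0.62x3 + 3.97x4 + 14.44x5 s.t.:
  85x5 ≥ 111   (yellow component)
  1.85x1 + 5.6x2 + 2.6x3 + 4.1x4 + 2.05x5 ≥ 7.83   (density contribution)
  307x1 + 94x2 + 19x3 + 330x4 + 65x5 ≥ 226   (hiding power)
  x1, x2, x3, x4, x5 ≥ 0.
The cheapest feasible vertex uses only carbon black, kaolin, phthalo green; zinc oxide, titanium dioxide are not used. There the yellow component, density contribution, hiding power constraints are tight.
Solving gives x1 = 0.352533, x3 = 1.73106, x5 = 1.30588.
Cost = 2.68·0.352533 + 0.62·1.73106 + 14.44·1.30588 = 20.87495.

$20.87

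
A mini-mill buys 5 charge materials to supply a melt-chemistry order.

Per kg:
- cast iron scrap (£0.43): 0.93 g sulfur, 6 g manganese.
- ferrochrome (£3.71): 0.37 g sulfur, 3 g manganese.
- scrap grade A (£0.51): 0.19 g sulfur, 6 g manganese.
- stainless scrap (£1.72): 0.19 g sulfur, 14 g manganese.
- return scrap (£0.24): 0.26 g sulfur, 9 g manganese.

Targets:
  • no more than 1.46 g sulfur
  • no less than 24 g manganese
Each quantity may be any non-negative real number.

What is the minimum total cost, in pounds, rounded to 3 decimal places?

This is a linear program. Let x1 = kg of cast iron scrap, x2 = kg of ferrochrome, x3 = kg of scrap grade A, x4 = kg of stainless scrap, x5 = kg of return scrap.
Minimize 0.43x1 + 3.71x2 + 0.51x3 + 1.72x4 + 0.24x5 with:
  0.93x1 + 0.37x2 + 0.19x3 + 0.19x4 + 0.26x5 ≤ 1.46   (sulfur)
  6x1 + 3x2 + 6x3 + 14x4 + 9x5 ≥ 24   (manganese)
  x1, x2, x3, x4, x5 ≥ 0.
The cheapest feasible vertex uses only return scrap; cast iron scrap, ferrochrome, scrap grade A, stainless scrap are not used. Binding constraint: manganese.
So return scrap = 2.667 kg.
Total cost: 0.24·2.667 = 0.64008.

£0.640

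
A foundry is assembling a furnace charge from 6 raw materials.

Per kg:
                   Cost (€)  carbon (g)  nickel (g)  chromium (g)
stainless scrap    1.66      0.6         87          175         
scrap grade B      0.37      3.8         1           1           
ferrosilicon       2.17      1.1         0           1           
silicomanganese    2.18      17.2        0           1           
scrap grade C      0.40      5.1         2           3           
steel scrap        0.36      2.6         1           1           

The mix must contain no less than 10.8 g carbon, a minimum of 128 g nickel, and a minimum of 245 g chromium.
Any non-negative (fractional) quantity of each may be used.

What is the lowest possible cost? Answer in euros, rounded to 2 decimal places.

Set it up as a linear program. Let x1 = kg of stainless scrap, x2 = kg of scrap grade B, x3 = kg of ferrosilicon, x4 = kg of silicomanganese, x5 = kg of scrap grade C, x6 = kg of steel scrap.
Minimize 1.66x1 + 0.37x2 + 2.17x3 + 2.18x4 + 0.4x5 + 0.36x6 s.t.:
  0.6x1 + 3.8x2 + 1.1x3 + 17.2x4 + 5.1x5 + 2.6x6 ≥ 10.8   (carbon)
  87x1 + 1x2 + 2x5 + 1x6 ≥ 128   (nickel)
  175x1 + 1x2 + 1x3 + 1x4 + 3x5 + 1x6 ≥ 245   (chromium)
  x1, x2, x3, x4, x5, x6 ≥ 0.
The optimal basis is {stainless scrap, scrap grade C}; scrap grade B, ferrosilicon, silicomanganese, steel scrap drop out. The carbon and nickel requirements are met with equality.
Optimal quantities: stainless scrap = 1.426 kg, scrap grade C = 1.95 kg.
Cost = 1.66·1.426 + 0.4·1.95 = 3.1472.

€3.15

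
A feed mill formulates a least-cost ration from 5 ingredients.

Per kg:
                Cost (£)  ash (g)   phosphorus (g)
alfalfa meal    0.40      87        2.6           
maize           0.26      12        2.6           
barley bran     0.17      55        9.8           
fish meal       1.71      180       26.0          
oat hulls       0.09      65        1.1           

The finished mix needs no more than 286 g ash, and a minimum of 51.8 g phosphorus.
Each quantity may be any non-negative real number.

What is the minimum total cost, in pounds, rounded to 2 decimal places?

£1.29

Let x1 = kg of alfalfa meal, x2 = kg of maize, x3 = kg of barley bran, x4 = kg of fish meal, x5 = kg of oat hulls.
min 0.4x1 + 0.26x2 + 0.17x3 + 1.71x4 + 0.09x5 subject to:
  87x1 + 12x2 + 55x3 + 180x4 + 65x5 ≤ 286   (ash)
  2.6x1 + 2.6x2 + 9.8x3 + 26x4 + 1.1x5 ≥ 51.8   (phosphorus)
  x1, x2, x3, x4, x5 ≥ 0.
The optimal basis is {maize, barley bran}; alfalfa meal, fish meal, oat hulls drop out. Binding constraints: ash and phosphorus.
That vertex is x2 = 1.819, x3 = 4.803.
Objective = 0.26·1.819 + 0.17·4.803 = 1.2895.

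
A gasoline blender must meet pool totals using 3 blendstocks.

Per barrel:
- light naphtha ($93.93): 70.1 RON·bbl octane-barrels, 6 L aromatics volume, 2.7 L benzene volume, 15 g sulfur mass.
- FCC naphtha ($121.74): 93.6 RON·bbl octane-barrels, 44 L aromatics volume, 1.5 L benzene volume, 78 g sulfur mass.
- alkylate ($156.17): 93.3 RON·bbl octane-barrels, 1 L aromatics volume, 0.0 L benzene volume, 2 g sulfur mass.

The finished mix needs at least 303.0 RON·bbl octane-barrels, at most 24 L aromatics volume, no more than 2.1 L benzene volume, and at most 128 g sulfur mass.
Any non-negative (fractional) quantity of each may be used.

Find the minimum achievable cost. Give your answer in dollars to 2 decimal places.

$479.85

This is a linear program. Let x1 = barrels of light naphtha, x2 = barrels of FCC naphtha, x3 = barrels of alkylate.
Minimize 93.93x1 + 121.74x2 + 156.17x3 with:
  70.1x1 + 93.6x2 + 93.3x3 ≥ 303   (octane-barrels)
  6x1 + 44x2 + 1x3 ≤ 24   (aromatics volume)
  2.7x1 + 1.5x2 ≤ 2.1   (benzene volume)
  15x1 + 78x2 + 2x3 ≤ 128   (sulfur mass)
  x1, x2, x3 ≥ 0.
All 3 inputs are positive at the optimum. There the octane-barrels, aromatics volume, benzene volume constraints are tight.
Solving gives x1 = 0.546715, x2 = 0.415912, x3 = 2.41957.
Objective = 93.93·0.546715 + 121.74·0.415912 + 156.17·2.41957 = 479.8503.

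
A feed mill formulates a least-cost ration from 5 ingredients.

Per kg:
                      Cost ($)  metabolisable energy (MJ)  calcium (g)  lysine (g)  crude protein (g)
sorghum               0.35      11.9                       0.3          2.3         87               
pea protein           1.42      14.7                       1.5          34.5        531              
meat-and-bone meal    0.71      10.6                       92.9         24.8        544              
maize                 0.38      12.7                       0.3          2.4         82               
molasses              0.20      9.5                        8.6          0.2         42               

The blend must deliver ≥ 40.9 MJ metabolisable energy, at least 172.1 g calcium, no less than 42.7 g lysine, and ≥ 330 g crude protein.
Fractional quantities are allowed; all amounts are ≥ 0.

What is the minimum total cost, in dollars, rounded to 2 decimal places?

$1.69

Let x1 = kg of sorghum, x2 = kg of pea protein, x3 = kg of meat-and-bone meal, x4 = kg of maize, x5 = kg of molasses.
min 0.35x1 + 1.42x2 + 0.71x3 + 0.38x4 + 0.2x5 subject to:
  11.9x1 + 14.7x2 + 10.6x3 + 12.7x4 + 9.5x5 ≥ 40.9   (metabolisable energy)
  0.3x1 + 1.5x2 + 92.9x3 + 0.3x4 + 8.6x5 ≥ 172.1   (calcium)
  2.3x1 + 34.5x2 + 24.8x3 + 2.4x4 + 0.2x5 ≥ 42.7   (lysine)
  87x1 + 531x2 + 544x3 + 82x4 + 42x5 ≥ 330   (crude protein)
  x1, x2, x3, x4, x5 ≥ 0.
The minimum-cost mix takes nothing from sorghum, pea protein, maize — only meat-and-bone meal, molasses. There the metabolisable energy and lysine constraints are tight.
So meat-and-bone meal = 1.702 kg, molasses = 2.406 kg.
Hence cost = 0.71·1.702 + 0.2·2.406 = $1.6896.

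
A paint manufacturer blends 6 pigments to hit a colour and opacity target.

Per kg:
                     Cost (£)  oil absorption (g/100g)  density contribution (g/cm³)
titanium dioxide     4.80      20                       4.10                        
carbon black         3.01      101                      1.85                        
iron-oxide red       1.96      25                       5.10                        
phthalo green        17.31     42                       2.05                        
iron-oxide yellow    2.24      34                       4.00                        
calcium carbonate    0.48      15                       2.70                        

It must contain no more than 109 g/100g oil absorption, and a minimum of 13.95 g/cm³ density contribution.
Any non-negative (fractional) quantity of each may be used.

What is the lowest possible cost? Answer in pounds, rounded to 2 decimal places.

Let x1 = kg of titanium dioxide, x2 = kg of carbon black, x3 = kg of iron-oxide red, x4 = kg of phthalo green, x5 = kg of iron-oxide yellow, x6 = kg of calcium carbonate.
Minimize 4.8x1 + 3.01x2 + 1.96x3 + 17.31x4 + 2.24x5 + 0.48x6 with:
  20x1 + 101x2 + 25x3 + 42x4 + 34x5 + 15x6 ≤ 109   (oil absorption)
  4.1x1 + 1.85x2 + 5.1x3 + 2.05x4 + 4x5 + 2.7x6 ≥ 13.95   (density contribution)
  x1, x2, x3, x4, x5, x6 ≥ 0.
The optimal basis is {calcium carbonate}; titanium dioxide, carbon black, iron-oxide red, phthalo green, iron-oxide yellow drop out. There the density contribution constraint is tight.
That vertex is x6 = 5.167.
Objective = 0.48·5.167 = 2.4802.

£2.48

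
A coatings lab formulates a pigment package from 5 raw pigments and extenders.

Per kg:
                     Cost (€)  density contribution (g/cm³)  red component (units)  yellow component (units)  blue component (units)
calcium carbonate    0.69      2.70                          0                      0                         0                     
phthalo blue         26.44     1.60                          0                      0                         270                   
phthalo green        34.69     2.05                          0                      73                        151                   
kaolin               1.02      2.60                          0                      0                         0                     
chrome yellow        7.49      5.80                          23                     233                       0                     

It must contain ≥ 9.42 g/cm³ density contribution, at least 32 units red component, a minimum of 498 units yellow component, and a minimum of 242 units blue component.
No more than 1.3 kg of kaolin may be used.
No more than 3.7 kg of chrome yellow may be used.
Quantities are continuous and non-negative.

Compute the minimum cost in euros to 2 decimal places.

€39.71

Let x1 = kg of calcium carbonate, x2 = kg of phthalo blue, x3 = kg of phthalo green, x4 = kg of kaolin, x5 = kg of chrome yellow.
Minimize 0.69x1 + 26.44x2 + 34.69x3 + 1.02x4 + 7.49x5 with:
  2.7x1 + 1.6x2 + 2.05x3 + 2.6x4 + 5.8x5 ≥ 9.42   (density contribution)
  23x5 ≥ 32   (red component)
  73x3 + 233x5 ≥ 498   (yellow component)
  270x2 + 151x3 ≥ 242   (blue component)
  x4 ≤ 1.3
  x5 ≤ 3.7
  x1, x2, x3, x4, x5 ≥ 0.
The optimal basis is {phthalo blue, chrome yellow}; calcium carbonate, phthalo green, kaolin drop out. There the yellow component and blue component constraints are tight.
So phthalo blue = 0.8963 kg, chrome yellow = 2.1373 kg.
Objective = 26.44·0.8963 + 7.49·2.1373 = 39.7065.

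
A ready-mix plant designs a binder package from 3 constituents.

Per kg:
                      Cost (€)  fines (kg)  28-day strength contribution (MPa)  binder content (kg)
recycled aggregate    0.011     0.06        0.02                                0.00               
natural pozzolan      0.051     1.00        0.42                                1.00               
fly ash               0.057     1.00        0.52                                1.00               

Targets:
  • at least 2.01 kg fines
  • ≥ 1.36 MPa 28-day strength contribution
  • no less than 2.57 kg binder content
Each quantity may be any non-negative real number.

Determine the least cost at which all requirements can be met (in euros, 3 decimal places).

Let x1 = kg of recycled aggregate, x2 = kg of natural pozzolan, x3 = kg of fly ash.
Minimise 0.011x1 + 0.051x2 + 0.057x3 s.t.:
  0.06x1 + 1x2 + 1x3 ≥ 2.01   (fines)
  0.02x1 + 0.42x2 + 0.52x3 ≥ 1.36   (28-day strength contribution)
  1x2 + 1x3 ≥ 2.57   (binder content)
  x1, x2, x3 ≥ 0.
The optimal basis is {fly ash}; recycled aggregate, natural pozzolan drop out. Binding constraint: 28-day strength contribution.
Solving gives x3 = 2.615.
Cost = 0.057·2.615 = 0.14906.

€0.149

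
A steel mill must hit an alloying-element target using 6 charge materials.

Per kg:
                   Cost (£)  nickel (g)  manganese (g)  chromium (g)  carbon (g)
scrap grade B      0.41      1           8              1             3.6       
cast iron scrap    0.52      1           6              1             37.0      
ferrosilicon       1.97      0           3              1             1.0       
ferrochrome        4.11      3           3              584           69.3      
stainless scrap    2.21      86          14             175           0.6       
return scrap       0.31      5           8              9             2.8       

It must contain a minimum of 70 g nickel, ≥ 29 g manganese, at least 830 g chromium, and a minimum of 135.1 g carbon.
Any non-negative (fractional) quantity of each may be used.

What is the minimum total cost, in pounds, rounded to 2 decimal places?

£7.45

This is a linear program. Let x1 = kg of scrap grade B, x2 = kg of cast iron scrap, x3 = kg of ferrosilicon, x4 = kg of ferrochrome, x5 = kg of stainless scrap, x6 = kg of return scrap.
Minimise 0.41x1 + 0.52x2 + 1.97x3 + 4.11x4 + 2.21x5 + 0.31x6 s.t.:
  1x1 + 1x2 + 3x4 + 86x5 + 5x6 ≥ 70   (nickel)
  8x1 + 6x2 + 3x3 + 3x4 + 14x5 + 8x6 ≥ 29   (manganese)
  1x1 + 1x2 + 1x3 + 584x4 + 175x5 + 9x6 ≥ 830   (chromium)
  3.6x1 + 37x2 + 1x3 + 69.3x4 + 0.6x5 + 2.8x6 ≥ 135.1   (carbon)
  x1, x2, x3, x4, x5, x6 ≥ 0.
The minimum-cost mix takes nothing from scrap grade B, ferrosilicon — only cast iron scrap, ferrochrome, stainless scrap, return scrap. The nickel, manganese, chromium, carbon requirements are met with equality.
That vertex is x2 = 1.332, x4 = 1.194, x5 = 0.7015, x6 = 0.9509.
Cost = 0.52·1.332 + 4.11·1.194 + 2.21·0.7015 + 0.31·0.9509 = 7.4451.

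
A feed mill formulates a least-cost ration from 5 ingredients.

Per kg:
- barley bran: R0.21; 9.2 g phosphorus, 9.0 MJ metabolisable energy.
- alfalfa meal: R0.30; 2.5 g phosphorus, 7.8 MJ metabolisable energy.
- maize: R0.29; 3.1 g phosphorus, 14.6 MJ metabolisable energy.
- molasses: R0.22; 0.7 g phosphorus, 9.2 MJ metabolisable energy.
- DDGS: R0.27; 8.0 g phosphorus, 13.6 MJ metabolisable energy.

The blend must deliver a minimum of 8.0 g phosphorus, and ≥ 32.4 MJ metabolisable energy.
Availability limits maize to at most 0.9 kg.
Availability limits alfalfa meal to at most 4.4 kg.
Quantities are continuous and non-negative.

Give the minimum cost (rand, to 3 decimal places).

Let x1 = kg of barley bran, x2 = kg of alfalfa meal, x3 = kg of maize, x4 = kg of molasses, x5 = kg of DDGS.
Minimize 0.21x1 + 0.3x2 + 0.29x3 + 0.22x4 + 0.27x5 subject to:
  9.2x1 + 2.5x2 + 3.1x3 + 0.7x4 + 8x5 ≥ 8   (phosphorus)
  9x1 + 7.8x2 + 14.6x3 + 9.2x4 + 13.6x5 ≥ 32.4   (metabolisable energy)
  x3 ≤ 0.9
  x2 ≤ 4.4
  x1, x2, x3, x4, x5 ≥ 0.
The cheapest feasible vertex uses only DDGS; barley bran, alfalfa meal, maize, molasses are not used. The metabolisable energy requirement is met with equality.
So DDGS = 2.382 kg.
Total cost: 0.27·2.382 = 0.64314.

R0.643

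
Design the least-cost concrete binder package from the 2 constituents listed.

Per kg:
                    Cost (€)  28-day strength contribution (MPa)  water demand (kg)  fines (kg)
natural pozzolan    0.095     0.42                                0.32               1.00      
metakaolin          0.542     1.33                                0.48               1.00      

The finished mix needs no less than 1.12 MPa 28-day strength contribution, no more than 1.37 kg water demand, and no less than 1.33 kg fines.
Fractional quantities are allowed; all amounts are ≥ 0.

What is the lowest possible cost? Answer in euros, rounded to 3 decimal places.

Treat it as an LP. Let x1 = kg of natural pozzolan, x2 = kg of metakaolin.
Minimize 0.095x1 + 0.542x2 subject to:
  0.42x1 + 1.33x2 ≥ 1.12   (28-day strength contribution)
  0.32x1 + 0.48x2 ≤ 1.37   (water demand)
  1x1 + 1x2 ≥ 1.33   (fines)
  x1, x2 ≥ 0.
At the optimum only natural pozzolan is positive (metakaolin = 0). Binding constraint: 28-day strength contribution.
That vertex is x1 = 2.667.
Cost = 0.095·2.667 = 0.25337.

€0.253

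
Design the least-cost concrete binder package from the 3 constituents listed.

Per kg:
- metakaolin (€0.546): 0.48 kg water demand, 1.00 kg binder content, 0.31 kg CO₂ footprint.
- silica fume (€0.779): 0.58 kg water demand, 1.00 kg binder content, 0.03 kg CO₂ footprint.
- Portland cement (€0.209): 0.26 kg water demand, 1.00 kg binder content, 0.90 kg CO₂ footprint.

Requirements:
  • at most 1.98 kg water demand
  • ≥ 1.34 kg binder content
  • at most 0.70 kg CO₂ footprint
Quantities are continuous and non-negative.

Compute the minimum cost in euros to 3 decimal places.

€0.569

This is a linear program. Let x1 = kg of metakaolin, x2 = kg of silica fume, x3 = kg of Portland cement.
min 0.546x1 + 0.779x2 + 0.209x3 subject to:
  0.48x1 + 0.58x2 + 0.26x3 ≤ 1.98   (water demand)
  1x1 + 1x2 + 1x3 ≥ 1.34   (binder content)
  0.31x1 + 0.03x2 + 0.9x3 ≤ 0.7   (CO₂ footprint)
  x1, x2, x3 ≥ 0.
The cheapest feasible vertex uses only metakaolin, Portland cement; silica fume is not used. There the binder content and CO₂ footprint constraints are tight.
Solving gives x1 = 0.8576, x3 = 0.4824.
Cost = 0.546·0.8576 + 0.209·0.4824 = 0.56907.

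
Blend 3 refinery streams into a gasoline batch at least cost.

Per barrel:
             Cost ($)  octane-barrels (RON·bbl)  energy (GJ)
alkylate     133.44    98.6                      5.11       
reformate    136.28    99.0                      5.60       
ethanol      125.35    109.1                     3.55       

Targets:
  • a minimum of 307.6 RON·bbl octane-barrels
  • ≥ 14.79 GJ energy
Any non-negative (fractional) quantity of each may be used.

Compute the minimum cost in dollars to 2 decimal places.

Let x1 = barrels of alkylate, x2 = barrels of reformate, x3 = barrels of ethanol.
min 133.44x1 + 136.28x2 + 125.35x3 with:
  98.6x1 + 99x2 + 109.1x3 ≥ 307.6   (octane-barrels)
  5.11x1 + 5.6x2 + 3.55x3 ≥ 14.79   (energy)
  x1, x2, x3 ≥ 0.
The optimal basis is {reformate, ethanol}; alkylate drops out. There the octane-barrels and energy constraints are tight.
Optimal quantities: reformate = 2.01 barrels, ethanol = 0.9955 barrels.
Total cost: 136.28·2.01 + 125.35·0.9955 = 398.7087.

$398.71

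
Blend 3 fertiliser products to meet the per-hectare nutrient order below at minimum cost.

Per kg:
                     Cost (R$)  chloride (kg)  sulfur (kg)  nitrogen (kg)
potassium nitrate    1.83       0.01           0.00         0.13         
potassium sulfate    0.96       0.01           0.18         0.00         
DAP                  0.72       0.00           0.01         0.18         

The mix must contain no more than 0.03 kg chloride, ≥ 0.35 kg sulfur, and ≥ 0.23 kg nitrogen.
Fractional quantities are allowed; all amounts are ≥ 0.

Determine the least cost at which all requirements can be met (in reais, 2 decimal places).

R$2.72

Set it up as a linear program. Let x1 = kg of potassium nitrate, x2 = kg of potassium sulfate, x3 = kg of DAP.
Minimize 1.83x1 + 0.96x2 + 0.72x3 subject to:
  0.01x1 + 0.01x2 ≤ 0.03   (chloride)
  0.18x2 + 0.01x3 ≥ 0.35   (sulfur)
  0.13x1 + 0.18x3 ≥ 0.23   (nitrogen)
  x1, x2, x3 ≥ 0.
The cheapest feasible vertex uses only potassium sulfate, DAP; potassium nitrate is not used. There the sulfur and nitrogen constraints are tight.
Solving gives x2 = 1.873, x3 = 1.278.
Hence cost = 0.96·1.873 + 0.72·1.278 = R$2.7182.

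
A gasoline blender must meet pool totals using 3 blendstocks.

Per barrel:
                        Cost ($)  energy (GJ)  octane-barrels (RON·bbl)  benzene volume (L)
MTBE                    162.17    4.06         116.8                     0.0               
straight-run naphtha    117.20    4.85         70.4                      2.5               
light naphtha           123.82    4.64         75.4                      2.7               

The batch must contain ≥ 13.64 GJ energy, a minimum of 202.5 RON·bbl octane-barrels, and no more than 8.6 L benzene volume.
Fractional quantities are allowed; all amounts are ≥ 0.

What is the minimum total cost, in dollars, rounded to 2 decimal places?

Let x1 = barrels of MTBE, x2 = barrels of straight-run naphtha, x3 = barrels of light naphtha.
Minimize 162.17x1 + 117.2x2 + 123.82x3 s.t.:
  4.06x1 + 4.85x2 + 4.64x3 ≥ 13.64   (energy)
  116.8x1 + 70.4x2 + 75.4x3 ≥ 202.5   (octane-barrels)
  2.5x2 + 2.7x3 ≤ 8.6   (benzene volume)
  x1, x2, x3 ≥ 0.
The cheapest feasible vertex uses only MTBE, straight-run naphtha; light naphtha is not used. Binding constraints: energy and octane-barrels.
That vertex is x1 = 0.077921, x2 = 2.7471.
Cost = 162.17·0.077921 + 117.2·2.7471 = 334.5966.

$334.60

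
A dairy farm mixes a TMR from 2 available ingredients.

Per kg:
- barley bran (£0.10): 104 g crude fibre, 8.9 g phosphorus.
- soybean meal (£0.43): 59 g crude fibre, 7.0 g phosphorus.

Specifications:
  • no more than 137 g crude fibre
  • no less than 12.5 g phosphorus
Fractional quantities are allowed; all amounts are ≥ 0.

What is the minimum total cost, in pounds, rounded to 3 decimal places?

Let x1 = kg of barley bran, x2 = kg of soybean meal.
Minimize 0.1x1 + 0.43x2 with:
  104x1 + 59x2 ≤ 137   (crude fibre)
  8.9x1 + 7x2 ≥ 12.5   (phosphorus)
  x1, x2 ≥ 0.
Both inputs are positive at the optimum. There the crude fibre and phosphorus constraints are tight.
So barley bran = 1.092 kg, soybean meal = 0.3977 kg.
Total cost: 0.1·1.092 + 0.43·0.3977 = 0.28021.

£0.280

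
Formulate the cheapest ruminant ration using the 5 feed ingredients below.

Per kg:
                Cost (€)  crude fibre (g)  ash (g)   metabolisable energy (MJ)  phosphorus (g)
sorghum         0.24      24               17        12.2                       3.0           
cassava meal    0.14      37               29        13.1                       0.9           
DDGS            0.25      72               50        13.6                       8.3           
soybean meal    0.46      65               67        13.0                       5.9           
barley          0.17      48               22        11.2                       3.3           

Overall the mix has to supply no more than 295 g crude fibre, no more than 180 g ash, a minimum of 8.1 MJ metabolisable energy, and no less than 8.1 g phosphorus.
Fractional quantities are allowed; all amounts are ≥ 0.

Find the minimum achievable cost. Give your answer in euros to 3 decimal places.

Let x1 = kg of sorghum, x2 = kg of cassava meal, x3 = kg of DDGS, x4 = kg of soybean meal, x5 = kg of barley.
Minimize 0.24x1 + 0.14x2 + 0.25x3 + 0.46x4 + 0.17x5 s.t.:
  24x1 + 37x2 + 72x3 + 65x4 + 48x5 ≤ 295   (crude fibre)
  17x1 + 29x2 + 50x3 + 67x4 + 22x5 ≤ 180   (ash)
  12.2x1 + 13.1x2 + 13.6x3 + 13x4 + 11.2x5 ≥ 8.1   (metabolisable energy)
  3x1 + 0.9x2 + 8.3x3 + 5.9x4 + 3.3x5 ≥ 8.1   (phosphorus)
  x1, x2, x3, x4, x5 ≥ 0.
At the optimum only DDGS is positive (sorghum, cassava meal, soybean meal, barley = 0). Binding constraint: phosphorus.
That vertex is x3 = 0.9759.
Hence cost = 0.25·0.9759 = €0.24398.

€0.244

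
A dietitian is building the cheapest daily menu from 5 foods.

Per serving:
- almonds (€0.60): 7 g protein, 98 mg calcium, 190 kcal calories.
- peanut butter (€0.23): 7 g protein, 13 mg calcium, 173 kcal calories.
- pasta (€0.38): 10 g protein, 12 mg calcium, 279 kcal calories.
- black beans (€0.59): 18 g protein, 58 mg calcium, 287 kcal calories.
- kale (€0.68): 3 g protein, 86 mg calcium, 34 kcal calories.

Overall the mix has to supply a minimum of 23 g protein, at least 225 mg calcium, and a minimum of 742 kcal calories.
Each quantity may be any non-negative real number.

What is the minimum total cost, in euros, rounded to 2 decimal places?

€1.69

Let x1 = servings of almonds, x2 = servings of peanut butter, x3 = servings of pasta, x4 = servings of black beans, x5 = servings of kale.
min 0.6x1 + 0.23x2 + 0.38x3 + 0.59x4 + 0.68x5 subject to:
  7x1 + 7x2 + 10x3 + 18x4 + 3x5 ≥ 23   (protein)
  98x1 + 13x2 + 12x3 + 58x4 + 86x5 ≥ 225   (calcium)
  190x1 + 173x2 + 279x3 + 287x4 + 34x5 ≥ 742   (calories)
  x1, x2, x3, x4, x5 ≥ 0.
At the optimum only almonds, peanut butter are positive (pasta, black beans, kale = 0). There the calcium and calories constraints are tight.
Solving gives x1 = 2.021, x2 = 2.069.
Total cost: 0.6·2.021 + 0.23·2.069 = 1.6885.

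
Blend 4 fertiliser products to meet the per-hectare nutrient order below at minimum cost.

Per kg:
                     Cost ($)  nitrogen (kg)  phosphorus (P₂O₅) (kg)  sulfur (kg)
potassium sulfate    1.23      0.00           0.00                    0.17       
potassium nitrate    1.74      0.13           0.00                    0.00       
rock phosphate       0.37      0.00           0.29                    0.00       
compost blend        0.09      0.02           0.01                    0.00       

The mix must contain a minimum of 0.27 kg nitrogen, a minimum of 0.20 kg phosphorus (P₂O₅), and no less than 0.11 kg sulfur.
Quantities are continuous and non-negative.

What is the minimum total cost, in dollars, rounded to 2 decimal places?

Set it up as a linear program. Let x1 = kg of potassium sulfate, x2 = kg of potassium nitrate, x3 = kg of rock phosphate, x4 = kg of compost blend.
Minimize 1.23x1 + 1.74x2 + 0.37x3 + 0.09x4 subject to:
  0.13x2 + 0.02x4 ≥ 0.27   (nitrogen)
  0.29x3 + 0.01x4 ≥ 0.2   (phosphorus (P₂O₅))
  0.17x1 ≥ 0.11   (sulfur)
  x1, x2, x3, x4 ≥ 0.
The minimum-cost mix takes nothing from potassium nitrate — only potassium sulfate, rock phosphate, compost blend. There the nitrogen, phosphorus (P₂O₅), sulfur constraints are tight.
So potassium sulfate = 0.6471 kg, rock phosphate = 0.2241 kg, compost blend = 13.5 kg.
Hence cost = 1.23·0.6471 + 0.37·0.2241 + 0.09·13.5 = $2.0939.

$2.09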